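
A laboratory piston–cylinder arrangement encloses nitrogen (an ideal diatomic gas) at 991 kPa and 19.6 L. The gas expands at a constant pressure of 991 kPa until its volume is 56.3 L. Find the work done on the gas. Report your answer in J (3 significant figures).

Isobaric: W = P ΔV.
W = (991 kPa)(56.3 − 19.6 L) = (991)(36.7) = 36370 J.
Work on gas = −W_by = -36370 J.

W ≈ -36400 J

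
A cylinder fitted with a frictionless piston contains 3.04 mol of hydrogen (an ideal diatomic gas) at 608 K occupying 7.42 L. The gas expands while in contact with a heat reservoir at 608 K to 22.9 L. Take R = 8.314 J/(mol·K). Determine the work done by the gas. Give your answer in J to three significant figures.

Isothermal: W = nRT ln(V₂/V₁).
W = (3.04)(8.314)(608) × ln(22.9/7.42)
  = 15367 × 1.127
W_by_gas = 17318 J.

W ≈ 17300 J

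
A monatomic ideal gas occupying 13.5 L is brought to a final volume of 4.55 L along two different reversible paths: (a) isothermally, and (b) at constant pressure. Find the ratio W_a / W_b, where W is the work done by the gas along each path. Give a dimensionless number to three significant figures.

W_a / W_b ≈ 1.64

Path (a) isothermal: W = P₁V₁ ln(V₂/V₁) → W_a/(P₁V₁) = -1.088.
Path (b) isobaric: W = P₁(V₂ − V₁) → W_b/(P₁V₁) = -0.663.
W_a / W_b = -1.088 / -0.663 = 1.64.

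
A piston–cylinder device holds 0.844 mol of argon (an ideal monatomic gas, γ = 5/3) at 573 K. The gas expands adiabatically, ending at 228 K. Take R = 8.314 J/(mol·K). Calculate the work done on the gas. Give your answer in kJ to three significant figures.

Adiabatic ⇒ Q = 0, so W_by = −ΔU = nCᵥ(T₁ − T₂).
Cᵥ = 3R/2 = 12.47 J/(mol·K).
W = (0.844)(12.47)(573 − 228) = 3631 J.
Work on gas = −W_by = -3631 J.

W ≈ -3.63 kJ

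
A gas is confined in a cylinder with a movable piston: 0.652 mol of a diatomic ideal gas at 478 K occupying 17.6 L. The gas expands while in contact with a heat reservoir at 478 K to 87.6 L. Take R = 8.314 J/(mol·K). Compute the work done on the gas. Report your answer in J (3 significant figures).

W ≈ -4160 J

Isothermal: W = nRT ln(V₂/V₁).
W = (0.652)(8.314)(478) × ln(87.6/17.6)
  = 2591 × 1.605
W_by_gas = 4158 J; work on gas = −W_by = -4158 J.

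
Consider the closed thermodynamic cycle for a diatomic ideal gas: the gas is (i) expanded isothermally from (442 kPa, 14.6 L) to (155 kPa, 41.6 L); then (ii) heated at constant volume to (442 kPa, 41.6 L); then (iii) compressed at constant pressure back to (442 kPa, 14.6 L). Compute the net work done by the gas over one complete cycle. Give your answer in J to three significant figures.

W_net ≈ -5180 J

Leg (i): W = PᵢVᵢ ln(V_f/Vᵢ) = (6453) ln(41.6/14.6) = 6757 J.
Leg (ii): W = 0.
Leg (iii): W = PΔV = (442)(14.6 − 41.6) = -11934 J.
W_net = 6757 − 11934 = -5177 J.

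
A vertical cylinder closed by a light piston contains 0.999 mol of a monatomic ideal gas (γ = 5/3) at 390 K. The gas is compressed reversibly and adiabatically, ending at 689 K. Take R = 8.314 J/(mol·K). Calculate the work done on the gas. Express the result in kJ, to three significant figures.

Adiabatic ⇒ Q = 0, so W_by = −ΔU = nCᵥ(T₁ − T₂).
Cᵥ = 3R/2 = 12.47 J/(mol·K).
W = (0.999)(12.47)(390 − 689) = -3725 J.
Work on gas = −W_by = 3725 J.

W ≈ 3.73 kJ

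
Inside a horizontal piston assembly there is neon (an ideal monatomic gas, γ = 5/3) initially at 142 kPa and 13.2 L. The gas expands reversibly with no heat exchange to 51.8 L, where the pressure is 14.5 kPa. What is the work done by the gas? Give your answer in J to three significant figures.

Adiabatic: W = (P₁V₁ − P₂V₂)/(γ − 1) with γ = 5/3.
P₁V₁ = 1874 J, P₂V₂ = 751.1 J.
W = (1874 − 751.1) / 0.6667 = 1685 J.

W ≈ 1680 J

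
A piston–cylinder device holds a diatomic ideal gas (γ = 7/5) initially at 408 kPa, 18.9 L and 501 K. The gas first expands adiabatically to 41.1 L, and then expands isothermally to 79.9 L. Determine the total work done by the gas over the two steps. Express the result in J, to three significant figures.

W_total ≈ 8910 J

Step 1 (adiabatic): W = (P₁V₁ − P₂V₂)/(γ−1) = (7711 − 5652)/0.4 = 5149 J.
After step 1: P = 137.5 kPa, V = 41.1 L, T = 367.2 K.
Step 2 (isothermal): W = P₁V₁ ln(V₂/V₁) = (5652) ln(79.9/41.1) = 3757 J.
W_total = 5149 + 3757 = 8906 J.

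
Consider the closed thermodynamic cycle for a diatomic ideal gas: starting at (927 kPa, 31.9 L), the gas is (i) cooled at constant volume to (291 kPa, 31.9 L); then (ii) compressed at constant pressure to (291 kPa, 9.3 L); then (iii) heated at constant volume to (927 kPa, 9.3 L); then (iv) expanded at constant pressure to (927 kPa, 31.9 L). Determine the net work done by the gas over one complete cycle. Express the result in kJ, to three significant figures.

Constant-volume legs do no work.
W(ii) = (291)(9.3 − 31.9) = -6577 J; W(iv) = (927)(31.9 − 9.3) = 20950 J.
W_net = -6577 + 20950 = 14374 J (the clockwise enclosed area).

W_net ≈ 14.4 kJ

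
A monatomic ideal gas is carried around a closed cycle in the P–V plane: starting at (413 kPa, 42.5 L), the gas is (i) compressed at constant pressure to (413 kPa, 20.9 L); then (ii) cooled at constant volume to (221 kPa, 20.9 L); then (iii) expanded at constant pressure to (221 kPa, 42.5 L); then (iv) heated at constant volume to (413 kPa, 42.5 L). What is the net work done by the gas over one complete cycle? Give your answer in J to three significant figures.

Constant-volume legs do no work.
W(i) = (413)(20.9 − 42.5) = -8921 J; W(iii) = (221)(42.5 − 20.9) = 4774 J.
W_net = -8921 + 4774 = -4147 J (the counter-clockwise enclosed area).

W_net ≈ -4150 J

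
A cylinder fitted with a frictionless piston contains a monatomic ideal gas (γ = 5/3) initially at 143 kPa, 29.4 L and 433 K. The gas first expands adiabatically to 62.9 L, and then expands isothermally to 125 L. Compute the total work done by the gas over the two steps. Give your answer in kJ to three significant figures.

Step 1 (adiabatic): W = (P₁V₁ − P₂V₂)/(γ−1) = (4204 − 2532)/0.667 = 2508 J.
After step 1: P = 40.26 kPa, V = 62.9 L, T = 260.8 K.
Step 2 (isothermal): W = P₁V₁ ln(V₂/V₁) = (2532) ln(125/62.9) = 1739 J.
W_total = 2508 + 1739 = 4247 J.

W_total ≈ 4.25 kJ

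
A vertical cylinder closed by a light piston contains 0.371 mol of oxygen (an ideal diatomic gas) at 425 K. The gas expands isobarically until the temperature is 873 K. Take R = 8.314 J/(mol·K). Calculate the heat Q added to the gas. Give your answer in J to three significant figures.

Isobaric: W = nRΔT = (0.371)(8.314)(448) = 1382 J.
ΔU = nCᵥΔT with Cᵥ = 5R/2: ΔU = (0.371)(20.79)(448) = 3455 J.
Q = ΔU + W = 3455 + 1382 = 4836 J.

Q ≈ 4840 J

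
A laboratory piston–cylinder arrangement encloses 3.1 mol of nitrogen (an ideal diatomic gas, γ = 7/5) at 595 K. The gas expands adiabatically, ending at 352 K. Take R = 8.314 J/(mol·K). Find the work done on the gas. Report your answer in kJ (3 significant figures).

Adiabatic ⇒ Q = 0, so W_by = −ΔU = nCᵥ(T₁ − T₂).
Cᵥ = 5R/2 = 20.79 J/(mol·K).
W = (3.1)(20.79)(595 − 352) = 15657 J.
Work on gas = −W_by = -15657 J.

W ≈ -15.7 kJ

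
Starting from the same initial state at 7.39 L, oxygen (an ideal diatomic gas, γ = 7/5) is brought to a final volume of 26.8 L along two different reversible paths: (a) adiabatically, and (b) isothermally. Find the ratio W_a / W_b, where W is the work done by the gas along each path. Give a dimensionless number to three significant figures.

W_a / W_b ≈ 0.781

Path (a) adiabatic: W = P₁V₁(1 − (V₁/V₂)^(γ−1))/(γ−1) → W_a/(P₁V₁) = 1.007.
Path (b) isothermal: W = P₁V₁ ln(V₂/V₁) → W_b/(P₁V₁) = 1.288.
W_a / W_b = 1.007 / 1.288 = 0.7814.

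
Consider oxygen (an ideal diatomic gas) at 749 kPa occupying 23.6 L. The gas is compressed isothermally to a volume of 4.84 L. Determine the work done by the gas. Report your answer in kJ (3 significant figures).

W ≈ -28.0 kJ

Isothermal: W = nRT ln(V₂/V₁) = P₁V₁ ln(V₂/V₁).
P₁V₁ = (749 kPa)(23.6 L) = 17676 J.
W = 17676 × ln(4.84/23.6) = 17676 × -1.584
W_by_gas = -28005 J.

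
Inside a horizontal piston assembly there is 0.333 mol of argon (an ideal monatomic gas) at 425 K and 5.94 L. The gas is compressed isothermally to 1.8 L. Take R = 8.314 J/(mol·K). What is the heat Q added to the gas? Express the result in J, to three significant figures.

Q ≈ -1400 J

Isothermal ⇒ ΔU = 0, so Q = W = nRT ln(V₂/V₁).
Q = (0.333)(8.314)(425) ln(1.8/5.94) = 1177 × -1.194 = -1405 J.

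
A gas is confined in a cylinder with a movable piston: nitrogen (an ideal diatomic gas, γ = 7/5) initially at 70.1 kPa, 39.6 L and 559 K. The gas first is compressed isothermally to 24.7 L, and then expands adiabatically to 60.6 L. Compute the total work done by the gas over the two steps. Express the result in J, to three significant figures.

Step 1 (isothermal): W = P₁V₁ ln(V₂/V₁) = (2776) ln(24.7/39.6) = -1310 J.
After step 1: P = 112.4 kPa, V = 24.7 L, T = 559 K.
Step 2 (adiabatic): W = (P₁V₁ − P₂V₂)/(γ−1) = (2776 − 1939)/0.4 = 2093 J.
W_total = -1310 + 2093 = 782.9 J.

W_total ≈ 783 J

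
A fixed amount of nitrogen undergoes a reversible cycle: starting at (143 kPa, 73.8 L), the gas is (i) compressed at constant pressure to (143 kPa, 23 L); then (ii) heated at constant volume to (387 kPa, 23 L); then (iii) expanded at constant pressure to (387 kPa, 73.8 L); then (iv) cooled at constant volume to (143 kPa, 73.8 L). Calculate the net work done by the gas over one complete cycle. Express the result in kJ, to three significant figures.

W_net ≈ 12.4 kJ

Constant-volume legs do no work.
W(i) = (143)(23 − 73.8) = -7264 J; W(iii) = (387)(73.8 − 23) = 19660 J.
W_net = -7264 + 19660 = 12395 J (the clockwise enclosed area).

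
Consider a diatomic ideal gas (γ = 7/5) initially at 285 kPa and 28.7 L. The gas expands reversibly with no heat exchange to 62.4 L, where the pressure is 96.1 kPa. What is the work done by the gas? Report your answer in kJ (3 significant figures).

Adiabatic: W = (P₁V₁ − P₂V₂)/(γ − 1) with γ = 7/5.
P₁V₁ = 8180 J, P₂V₂ = 5997 J.
W = (8180 − 5997) / 0.4 = 5457 J.

W ≈ 5.46 kJ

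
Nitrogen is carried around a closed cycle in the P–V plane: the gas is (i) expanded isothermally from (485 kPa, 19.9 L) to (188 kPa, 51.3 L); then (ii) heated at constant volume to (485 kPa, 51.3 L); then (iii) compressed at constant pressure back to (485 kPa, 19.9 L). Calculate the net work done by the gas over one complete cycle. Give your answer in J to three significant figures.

W_net ≈ -6090 J

Leg (i): W = PᵢVᵢ ln(V_f/Vᵢ) = (9652) ln(51.3/19.9) = 9140 J.
Leg (ii): W = 0.
Leg (iii): W = PΔV = (485)(19.9 − 51.3) = -15229 J.
W_net = 9140 − 15229 = -6089 J.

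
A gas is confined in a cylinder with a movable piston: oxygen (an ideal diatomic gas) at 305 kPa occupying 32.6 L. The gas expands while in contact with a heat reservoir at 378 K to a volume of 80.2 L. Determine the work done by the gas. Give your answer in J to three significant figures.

W ≈ 8950 J

Isothermal: W = nRT ln(V₂/V₁) = P₁V₁ ln(V₂/V₁).
P₁V₁ = (305 kPa)(32.6 L) = 9943 J.
W = 9943 × ln(80.2/32.6) = 9943 × 0.9002
W_by_gas = 8951 J.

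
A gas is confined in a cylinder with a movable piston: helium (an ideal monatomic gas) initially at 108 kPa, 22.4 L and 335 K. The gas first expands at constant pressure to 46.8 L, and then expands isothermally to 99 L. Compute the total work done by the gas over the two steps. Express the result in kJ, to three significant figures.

Step 1 (isobaric): W = PΔV = (108 kPa)(46.8 − 22.4 L) = 2635 J.
After step 1: P = 108 kPa, V = 46.8 L, T = 699.9 K.
Step 2 (isothermal): W = P₁V₁ ln(V₂/V₁) = (5054) ln(99/46.8) = 3787 J.
W_total = 2635 + 3787 = 6422 J.

W_total ≈ 6.42 kJ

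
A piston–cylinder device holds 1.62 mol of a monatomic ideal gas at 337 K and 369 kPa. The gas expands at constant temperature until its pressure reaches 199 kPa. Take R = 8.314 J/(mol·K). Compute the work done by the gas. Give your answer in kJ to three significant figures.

W ≈ 2.80 kJ

Isothermal process: W = nRT ln(V₂/V₁) = nRT ln(P₁/P₂).
W = (1.62)(8.314)(337) × ln(369/199)
  = 4539 × ln(1.854) = 4539 × 0.6175
W_by_gas = 2803 J.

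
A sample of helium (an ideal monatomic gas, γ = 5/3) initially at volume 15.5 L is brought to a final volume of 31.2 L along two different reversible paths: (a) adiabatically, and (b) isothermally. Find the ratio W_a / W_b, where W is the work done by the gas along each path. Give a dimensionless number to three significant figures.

W_a / W_b ≈ 0.799

Path (a) adiabatic: W = P₁V₁(1 − (V₁/V₂)^(γ−1))/(γ−1) → W_a/(P₁V₁) = 0.5591.
Path (b) isothermal: W = P₁V₁ ln(V₂/V₁) → W_b/(P₁V₁) = 0.6996.
W_a / W_b = 0.5591 / 0.6996 = 0.7992.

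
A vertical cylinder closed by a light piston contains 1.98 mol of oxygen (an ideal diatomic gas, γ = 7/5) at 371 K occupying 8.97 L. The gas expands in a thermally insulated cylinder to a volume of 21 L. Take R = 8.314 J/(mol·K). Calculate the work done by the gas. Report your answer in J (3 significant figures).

W ≈ 4400 J

Adiabatic: TV^(γ−1) = const with γ = 7/5.
T₂ = T₁ (V₁/V₂)^(γ−1) = 371 × (8.97/21)^0.4 = 371 × 0.7116 = 264 K.
W_by = nCᵥ(T₁ − T₂) = (1.98)(20.79)(371 − 264) = 4404 J.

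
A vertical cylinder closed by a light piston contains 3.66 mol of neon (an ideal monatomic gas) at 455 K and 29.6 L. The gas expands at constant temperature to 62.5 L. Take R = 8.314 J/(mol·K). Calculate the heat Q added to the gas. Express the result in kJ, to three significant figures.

Q ≈ 10.3 kJ

Isothermal ⇒ ΔU = 0, so Q = W = nRT ln(V₂/V₁).
Q = (3.66)(8.314)(455) ln(62.5/29.6) = 13845 × 0.7474 = 10348 J.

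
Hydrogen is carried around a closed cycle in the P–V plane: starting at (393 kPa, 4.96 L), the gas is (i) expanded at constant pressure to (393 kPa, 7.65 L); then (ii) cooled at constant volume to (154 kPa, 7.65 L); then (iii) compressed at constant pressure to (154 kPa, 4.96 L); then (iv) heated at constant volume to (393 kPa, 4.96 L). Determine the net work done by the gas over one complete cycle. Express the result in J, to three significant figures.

Constant-volume legs do no work.
W(i) = (393)(7.65 − 4.96) = 1057 J; W(iii) = (154)(4.96 − 7.65) = -414.3 J.
W_net = 1057 − 414.3 = 642.9 J (the clockwise enclosed area).

W_net ≈ 643 J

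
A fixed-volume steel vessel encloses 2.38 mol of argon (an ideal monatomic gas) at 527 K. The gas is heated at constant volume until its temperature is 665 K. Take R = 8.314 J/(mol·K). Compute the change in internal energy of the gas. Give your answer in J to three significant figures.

Constant volume ⇒ W = 0, so Q = ΔU = nCᵥΔT with Cᵥ = 3R/2 = 12.47 J/(mol·K).
ΔU = (2.38)(12.47)(665 − 527) = 4096 J.

ΔU ≈ 4100 J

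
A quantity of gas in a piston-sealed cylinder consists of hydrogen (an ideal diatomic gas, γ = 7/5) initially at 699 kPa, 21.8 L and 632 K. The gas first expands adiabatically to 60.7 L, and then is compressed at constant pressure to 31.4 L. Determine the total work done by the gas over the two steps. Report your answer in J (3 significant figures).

Step 1 (adiabatic): W = (P₁V₁ − P₂V₂)/(γ−1) = (15238 − 10117)/0.4 = 12804 J.
After step 1: P = 166.7 kPa, V = 60.7 L, T = 419.6 K.
Step 2 (isobaric): W = PΔV = (166.7 kPa)(31.4 − 60.7 L) = -4883 J.
W_total = 12804 − 4883 = 7920 J.

W_total ≈ 7920 J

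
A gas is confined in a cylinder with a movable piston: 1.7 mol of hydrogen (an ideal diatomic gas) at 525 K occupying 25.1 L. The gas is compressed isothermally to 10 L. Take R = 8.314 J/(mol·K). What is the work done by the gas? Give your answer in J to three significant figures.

Isothermal: W = nRT ln(V₂/V₁).
W = (1.7)(8.314)(525) × ln(10/25.1)
  = 7420 × -0.9203
W_by_gas = -6829 J.

W ≈ -6830 J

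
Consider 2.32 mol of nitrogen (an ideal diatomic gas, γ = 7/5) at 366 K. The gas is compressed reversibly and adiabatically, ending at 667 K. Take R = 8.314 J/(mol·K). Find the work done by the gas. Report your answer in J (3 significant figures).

W ≈ -14500 J

Adiabatic ⇒ Q = 0, so W_by = −ΔU = nCᵥ(T₁ − T₂).
Cᵥ = 5R/2 = 20.79 J/(mol·K).
W = (2.32)(20.79)(366 − 667) = -14515 J.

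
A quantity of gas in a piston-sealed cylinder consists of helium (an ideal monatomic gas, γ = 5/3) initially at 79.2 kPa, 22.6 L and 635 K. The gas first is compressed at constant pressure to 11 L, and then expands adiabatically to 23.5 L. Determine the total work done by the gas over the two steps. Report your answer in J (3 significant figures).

W_total ≈ -400 J

Step 1 (isobaric): W = PΔV = (79.2 kPa)(11 − 22.6 L) = -918.7 J.
After step 1: P = 79.2 kPa, V = 11 L, T = 309.1 K.
Step 2 (adiabatic): W = (P₁V₁ − P₂V₂)/(γ−1) = (871.2 − 525.2)/0.667 = 519 J.
W_total = -918.7 + 519 = -399.7 J.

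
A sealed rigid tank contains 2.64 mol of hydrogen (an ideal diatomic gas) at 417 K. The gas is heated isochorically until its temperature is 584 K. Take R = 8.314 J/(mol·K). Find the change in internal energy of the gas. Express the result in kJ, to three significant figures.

ΔU ≈ 9.16 kJ

Constant volume ⇒ W = 0, so Q = ΔU = nCᵥΔT with Cᵥ = 5R/2 = 20.79 J/(mol·K).
ΔU = (2.64)(20.79)(584 − 417) = 9164 J.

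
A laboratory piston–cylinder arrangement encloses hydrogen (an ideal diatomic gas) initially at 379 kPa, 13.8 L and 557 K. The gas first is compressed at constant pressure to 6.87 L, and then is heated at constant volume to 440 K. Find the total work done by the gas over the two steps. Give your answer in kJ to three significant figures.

W_total ≈ -2.63 kJ

Step 1 (isobaric): W = PΔV = (379 kPa)(6.87 − 13.8 L) = -2626 J.
Step 2 (isochoric): W = 0 (constant volume).
W_total = -2626 + 0 = -2626 J.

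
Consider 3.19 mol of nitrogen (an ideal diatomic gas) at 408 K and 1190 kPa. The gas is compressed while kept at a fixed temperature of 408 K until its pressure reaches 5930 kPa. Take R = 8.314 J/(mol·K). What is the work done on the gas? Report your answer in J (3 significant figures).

W ≈ 17400 J

Isothermal process: W = nRT ln(V₂/V₁) = nRT ln(P₁/P₂).
W = (3.19)(8.314)(408) × ln(1190/5930)
  = 10821 × ln(0.2007) = 10821 × -1.606
W_by_gas = -17379 J; work on gas = −W_by = 17379 J.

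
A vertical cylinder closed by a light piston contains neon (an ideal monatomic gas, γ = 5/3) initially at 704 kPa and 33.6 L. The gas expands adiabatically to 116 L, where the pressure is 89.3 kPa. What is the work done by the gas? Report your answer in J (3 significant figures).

Adiabatic: W = (P₁V₁ − P₂V₂)/(γ − 1) with γ = 5/3.
P₁V₁ = 23654 J, P₂V₂ = 10359 J.
W = (23654 − 10359) / 0.6667 = 19943 J.

W ≈ 19900 J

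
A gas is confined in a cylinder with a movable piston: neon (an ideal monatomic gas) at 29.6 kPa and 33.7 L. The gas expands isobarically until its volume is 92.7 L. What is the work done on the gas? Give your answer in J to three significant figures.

Isobaric: W = P ΔV.
W = (29.6 kPa)(92.7 − 33.7 L) = (29.6)(59) = 1746 J.
Work on gas = −W_by = -1746 J.

W ≈ -1750 J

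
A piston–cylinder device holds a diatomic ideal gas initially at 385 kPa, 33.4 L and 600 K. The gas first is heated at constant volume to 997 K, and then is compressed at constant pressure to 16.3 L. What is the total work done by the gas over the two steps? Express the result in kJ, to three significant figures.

Step 1 (isochoric): W = 0 (constant volume).
After step 1: P = 639.7 kPa (V unchanged).
Step 2 (isobaric): W = PΔV = (639.7 kPa)(16.3 − 33.4 L) = -10940 J.
W_total = 0 − 10940 = -10940 J.

W_total ≈ -10.9 kJ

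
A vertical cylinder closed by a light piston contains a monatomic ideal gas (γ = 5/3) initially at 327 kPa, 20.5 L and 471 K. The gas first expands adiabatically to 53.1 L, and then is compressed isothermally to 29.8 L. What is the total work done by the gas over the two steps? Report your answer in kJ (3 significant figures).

W_total ≈ 2.67 kJ

Step 1 (adiabatic): W = (P₁V₁ − P₂V₂)/(γ−1) = (6704 − 3554)/0.667 = 4724 J.
After step 1: P = 66.93 kPa, V = 53.1 L, T = 249.7 K.
Step 2 (isothermal): W = P₁V₁ ln(V₂/V₁) = (3554) ln(29.8/53.1) = -2053 J.
W_total = 4724 − 2053 = 2671 J.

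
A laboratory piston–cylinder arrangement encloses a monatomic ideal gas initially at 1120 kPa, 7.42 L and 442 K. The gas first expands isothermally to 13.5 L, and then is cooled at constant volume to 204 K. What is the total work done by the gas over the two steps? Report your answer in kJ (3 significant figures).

W_total ≈ 4.97 kJ

Step 1 (isothermal): W = P₁V₁ ln(V₂/V₁) = (8310) ln(13.5/7.42) = 4974 J.
Step 2 (isochoric): W = 0 (constant volume).
W_total = 4974 + 0 = 4974 J.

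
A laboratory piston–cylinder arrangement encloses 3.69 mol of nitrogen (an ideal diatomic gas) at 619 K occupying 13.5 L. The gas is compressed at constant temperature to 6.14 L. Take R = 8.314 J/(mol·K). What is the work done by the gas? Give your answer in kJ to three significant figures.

W ≈ -15.0 kJ

Isothermal: W = nRT ln(V₂/V₁).
W = (3.69)(8.314)(619) × ln(6.14/13.5)
  = 18990 × -0.7879
W_by_gas = -14962 J.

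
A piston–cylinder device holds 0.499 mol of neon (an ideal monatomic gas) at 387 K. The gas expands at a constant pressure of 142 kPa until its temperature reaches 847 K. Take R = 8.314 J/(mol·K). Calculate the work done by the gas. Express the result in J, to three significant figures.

W ≈ 1910 J

Isobaric: W = P ΔV = nR ΔT.
W = (0.499)(8.314)(847 − 387) = 1908 J.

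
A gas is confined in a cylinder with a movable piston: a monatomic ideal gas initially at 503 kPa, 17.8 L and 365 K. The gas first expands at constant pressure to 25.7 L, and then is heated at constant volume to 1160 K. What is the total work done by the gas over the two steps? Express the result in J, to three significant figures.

Step 1 (isobaric): W = PΔV = (503 kPa)(25.7 − 17.8 L) = 3974 J.
Step 2 (isochoric): W = 0 (constant volume).
W_total = 3974 + 0 = 3974 J.

W_total ≈ 3970 J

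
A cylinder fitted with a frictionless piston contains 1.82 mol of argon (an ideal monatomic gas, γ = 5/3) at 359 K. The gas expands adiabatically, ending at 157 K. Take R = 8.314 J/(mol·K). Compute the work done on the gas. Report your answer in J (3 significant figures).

W ≈ -4580 J

Adiabatic ⇒ Q = 0, so W_by = −ΔU = nCᵥ(T₁ − T₂).
Cᵥ = 3R/2 = 12.47 J/(mol·K).
W = (1.82)(12.47)(359 − 157) = 4585 J.
Work on gas = −W_by = -4585 J.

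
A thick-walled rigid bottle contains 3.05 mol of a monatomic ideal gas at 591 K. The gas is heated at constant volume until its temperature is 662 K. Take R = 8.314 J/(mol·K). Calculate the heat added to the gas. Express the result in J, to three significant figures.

Constant volume ⇒ W = 0, so Q = ΔU = nCᵥΔT with Cᵥ = 3R/2 = 12.47 J/(mol·K).
ΔU = (3.05)(12.47)(662 − 591) = 2701 J.

Q ≈ 2700 J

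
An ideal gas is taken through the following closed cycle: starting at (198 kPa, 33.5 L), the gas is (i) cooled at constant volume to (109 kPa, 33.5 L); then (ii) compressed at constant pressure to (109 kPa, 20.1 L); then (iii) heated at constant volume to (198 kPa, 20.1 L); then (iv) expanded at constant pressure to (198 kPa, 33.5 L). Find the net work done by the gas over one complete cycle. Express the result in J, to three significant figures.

Constant-volume legs do no work.
W(ii) = (109)(20.1 − 33.5) = -1461 J; W(iv) = (198)(33.5 − 20.1) = 2653 J.
W_net = -1461 + 2653 = 1193 J (the clockwise enclosed area).

W_net ≈ 1190 J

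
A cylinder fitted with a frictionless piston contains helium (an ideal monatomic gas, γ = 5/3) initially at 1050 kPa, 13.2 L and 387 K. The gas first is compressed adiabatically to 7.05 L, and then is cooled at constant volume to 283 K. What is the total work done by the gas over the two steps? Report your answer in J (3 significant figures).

Step 1 (adiabatic): W = (P₁V₁ − P₂V₂)/(γ−1) = (13860 − 21055)/0.667 = -10792 J.
Step 2 (isochoric): W = 0 (constant volume).
W_total = -10792 + 0 = -10792 J.

W_total ≈ -10800 J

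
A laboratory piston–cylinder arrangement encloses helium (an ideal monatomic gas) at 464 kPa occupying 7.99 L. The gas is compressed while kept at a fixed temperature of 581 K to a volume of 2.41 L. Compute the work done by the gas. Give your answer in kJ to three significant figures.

W ≈ -4.44 kJ

Isothermal: W = nRT ln(V₂/V₁) = P₁V₁ ln(V₂/V₁).
P₁V₁ = (464 kPa)(7.99 L) = 3707 J.
W = 3707 × ln(2.41/7.99) = 3707 × -1.199
W_by_gas = -4444 J.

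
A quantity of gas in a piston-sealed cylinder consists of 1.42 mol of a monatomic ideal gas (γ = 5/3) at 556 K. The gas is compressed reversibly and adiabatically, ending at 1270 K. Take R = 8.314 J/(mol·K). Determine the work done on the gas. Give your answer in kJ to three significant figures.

W ≈ 12.6 kJ

Adiabatic ⇒ Q = 0, so W_by = −ΔU = nCᵥ(T₁ − T₂).
Cᵥ = 3R/2 = 12.47 J/(mol·K).
W = (1.42)(12.47)(556 − 1270) = -12644 J.
Work on gas = −W_by = 12644 J.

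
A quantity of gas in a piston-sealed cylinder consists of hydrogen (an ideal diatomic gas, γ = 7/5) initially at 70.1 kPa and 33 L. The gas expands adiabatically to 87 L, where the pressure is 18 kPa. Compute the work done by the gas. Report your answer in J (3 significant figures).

Adiabatic: W = (P₁V₁ − P₂V₂)/(γ − 1) with γ = 7/5.
P₁V₁ = 2313 J, P₂V₂ = 1566 J.
W = (2313 − 1566) / 0.4 = 1868 J.

W ≈ 1870 J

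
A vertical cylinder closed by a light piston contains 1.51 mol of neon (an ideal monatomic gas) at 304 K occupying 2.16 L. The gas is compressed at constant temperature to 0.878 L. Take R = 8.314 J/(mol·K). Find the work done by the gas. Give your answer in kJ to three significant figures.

Isothermal: W = nRT ln(V₂/V₁).
W = (1.51)(8.314)(304) × ln(0.878/2.16)
  = 3816 × -0.9002
W_by_gas = -3436 J.

W ≈ -3.44 kJ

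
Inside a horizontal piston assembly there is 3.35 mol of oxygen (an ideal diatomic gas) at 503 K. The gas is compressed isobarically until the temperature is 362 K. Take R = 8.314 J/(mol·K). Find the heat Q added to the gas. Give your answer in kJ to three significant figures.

Q ≈ -13.7 kJ

Isobaric: W = nRΔT = (3.35)(8.314)(-141) = -3927 J.
ΔU = nCᵥΔT with Cᵥ = 5R/2: ΔU = (3.35)(20.79)(-141) = -9818 J.
Q = ΔU + W = -9818 − 3927 = -13745 J.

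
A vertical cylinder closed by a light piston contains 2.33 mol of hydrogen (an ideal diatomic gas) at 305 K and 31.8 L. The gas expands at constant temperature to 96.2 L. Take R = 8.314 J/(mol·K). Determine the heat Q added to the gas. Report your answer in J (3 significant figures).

Q ≈ 6540 J

Isothermal ⇒ ΔU = 0, so Q = W = nRT ln(V₂/V₁).
Q = (2.33)(8.314)(305) ln(96.2/31.8) = 5908 × 1.107 = 6540 J.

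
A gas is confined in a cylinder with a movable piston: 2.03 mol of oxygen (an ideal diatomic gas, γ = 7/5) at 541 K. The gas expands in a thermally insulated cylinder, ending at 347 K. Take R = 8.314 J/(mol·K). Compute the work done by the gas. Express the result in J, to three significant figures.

W ≈ 8190 J

Adiabatic ⇒ Q = 0, so W_by = −ΔU = nCᵥ(T₁ − T₂).
Cᵥ = 5R/2 = 20.79 J/(mol·K).
W = (2.03)(20.79)(541 − 347) = 8186 J.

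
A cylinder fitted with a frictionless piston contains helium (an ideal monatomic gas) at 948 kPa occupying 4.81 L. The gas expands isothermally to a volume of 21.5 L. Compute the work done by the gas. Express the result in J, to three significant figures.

W ≈ 6830 J

Isothermal: W = nRT ln(V₂/V₁) = P₁V₁ ln(V₂/V₁).
P₁V₁ = (948 kPa)(4.81 L) = 4560 J.
W = 4560 × ln(21.5/4.81) = 4560 × 1.497
W_by_gas = 6828 J.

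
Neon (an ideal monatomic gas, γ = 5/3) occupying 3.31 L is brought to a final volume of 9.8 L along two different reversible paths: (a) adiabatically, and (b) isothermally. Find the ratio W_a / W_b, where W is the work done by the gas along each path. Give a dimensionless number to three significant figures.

W_a / W_b ≈ 0.712

Path (a) adiabatic: W = P₁V₁(1 − (V₁/V₂)^(γ−1))/(γ−1) → W_a/(P₁V₁) = 0.7725.
Path (b) isothermal: W = P₁V₁ ln(V₂/V₁) → W_b/(P₁V₁) = 1.085.
W_a / W_b = 0.7725 / 1.085 = 0.7117.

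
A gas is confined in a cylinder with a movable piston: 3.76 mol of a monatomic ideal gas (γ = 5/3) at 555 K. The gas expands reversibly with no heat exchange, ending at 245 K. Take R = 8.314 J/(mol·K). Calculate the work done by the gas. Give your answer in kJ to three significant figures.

Adiabatic ⇒ Q = 0, so W_by = −ΔU = nCᵥ(T₁ − T₂).
Cᵥ = 3R/2 = 12.47 J/(mol·K).
W = (3.76)(12.47)(555 − 245) = 14536 J.

W ≈ 14.5 kJ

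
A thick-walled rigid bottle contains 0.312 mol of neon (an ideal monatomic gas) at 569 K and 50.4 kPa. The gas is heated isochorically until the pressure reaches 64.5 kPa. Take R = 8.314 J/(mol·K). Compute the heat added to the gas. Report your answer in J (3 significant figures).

Constant volume ⇒ W = 0, so Q = ΔU = nCᵥΔT with Cᵥ = 3R/2 = 12.47 J/(mol·K).
At constant V, T₂/T₁ = P₂/P₁ ⇒ ΔT = T₁(P₂/P₁ − 1) = 569·(64.5/50.4 − 1) = 159.2 K.
ΔU = (0.312)(12.47)(159.2) = 619.4 J.

Q ≈ 619 J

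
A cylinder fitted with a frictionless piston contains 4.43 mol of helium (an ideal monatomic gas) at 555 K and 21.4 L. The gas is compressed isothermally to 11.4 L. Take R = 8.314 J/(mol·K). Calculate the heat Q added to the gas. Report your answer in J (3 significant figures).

Isothermal ⇒ ΔU = 0, so Q = W = nRT ln(V₂/V₁).
Q = (4.43)(8.314)(555) ln(11.4/21.4) = 20441 × -0.6298 = -12873 J.

Q ≈ -12900 J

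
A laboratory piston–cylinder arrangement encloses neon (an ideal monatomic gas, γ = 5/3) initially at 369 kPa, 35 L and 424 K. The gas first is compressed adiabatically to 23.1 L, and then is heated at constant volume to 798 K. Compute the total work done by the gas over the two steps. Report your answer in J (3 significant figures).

Step 1 (adiabatic): W = (P₁V₁ − P₂V₂)/(γ−1) = (12915 − 17037)/0.667 = -6183 J.
Step 2 (isochoric): W = 0 (constant volume).
W_total = -6183 + 0 = -6183 J.

W_total ≈ -6180 J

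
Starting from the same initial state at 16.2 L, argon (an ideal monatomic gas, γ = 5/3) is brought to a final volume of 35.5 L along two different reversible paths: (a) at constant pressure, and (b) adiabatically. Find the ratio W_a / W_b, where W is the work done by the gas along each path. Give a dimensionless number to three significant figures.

W_a / W_b ≈ 1.95

Path (a) isobaric: W = P₁(V₂ − V₁) → W_a/(P₁V₁) = 1.191.
Path (b) adiabatic: W = P₁V₁(1 − (V₁/V₂)^(γ−1))/(γ−1) → W_b/(P₁V₁) = 0.6109.
W_a / W_b = 1.191 / 0.6109 = 1.95.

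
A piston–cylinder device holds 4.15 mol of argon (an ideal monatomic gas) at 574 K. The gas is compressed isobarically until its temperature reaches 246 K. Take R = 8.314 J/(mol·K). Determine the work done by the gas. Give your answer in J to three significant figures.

W ≈ -11300 J

Isobaric: W = P ΔV = nR ΔT.
W = (4.15)(8.314)(246 − 574) = -11317 J.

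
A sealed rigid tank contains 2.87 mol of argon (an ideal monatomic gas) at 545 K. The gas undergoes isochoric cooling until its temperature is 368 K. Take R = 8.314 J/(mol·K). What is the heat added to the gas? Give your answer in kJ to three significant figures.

Q ≈ -6.34 kJ

Constant volume ⇒ W = 0, so Q = ΔU = nCᵥΔT with Cᵥ = 3R/2 = 12.47 J/(mol·K).
ΔU = (2.87)(12.47)(368 − 545) = -6335 J.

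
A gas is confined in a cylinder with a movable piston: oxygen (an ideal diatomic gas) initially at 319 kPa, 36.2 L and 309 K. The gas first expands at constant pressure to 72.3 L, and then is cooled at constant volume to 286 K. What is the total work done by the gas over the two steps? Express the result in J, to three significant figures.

W_total ≈ 11500 J

Step 1 (isobaric): W = PΔV = (319 kPa)(72.3 − 36.2 L) = 11516 J.
Step 2 (isochoric): W = 0 (constant volume).
W_total = 11516 + 0 = 11516 J.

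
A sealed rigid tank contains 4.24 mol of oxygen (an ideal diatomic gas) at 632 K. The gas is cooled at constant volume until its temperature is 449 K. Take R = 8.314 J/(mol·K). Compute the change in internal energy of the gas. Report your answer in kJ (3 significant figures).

Constant volume ⇒ W = 0, so Q = ΔU = nCᵥΔT with Cᵥ = 5R/2 = 20.79 J/(mol·K).
ΔU = (4.24)(20.79)(449 − 632) = -16127 J.

ΔU ≈ -16.1 kJ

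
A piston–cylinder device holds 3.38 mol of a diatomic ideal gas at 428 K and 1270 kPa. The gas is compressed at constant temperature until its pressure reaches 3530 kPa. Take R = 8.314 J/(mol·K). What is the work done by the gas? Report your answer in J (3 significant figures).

Isothermal process: W = nRT ln(V₂/V₁) = nRT ln(P₁/P₂).
W = (3.38)(8.314)(428) × ln(1270/3530)
  = 12027 × ln(0.3598) = 12027 × -1.022
W_by_gas = -12295 J.

W ≈ -12300 J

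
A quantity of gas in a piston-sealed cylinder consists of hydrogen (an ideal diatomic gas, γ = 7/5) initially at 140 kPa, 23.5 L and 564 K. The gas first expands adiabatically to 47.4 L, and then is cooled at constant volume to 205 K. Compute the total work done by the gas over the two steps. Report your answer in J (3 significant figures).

W_total ≈ 2010 J

Step 1 (adiabatic): W = (P₁V₁ − P₂V₂)/(γ−1) = (3290 − 2485)/0.4 = 2013 J.
Step 2 (isochoric): W = 0 (constant volume).
W_total = 2013 + 0 = 2013 J.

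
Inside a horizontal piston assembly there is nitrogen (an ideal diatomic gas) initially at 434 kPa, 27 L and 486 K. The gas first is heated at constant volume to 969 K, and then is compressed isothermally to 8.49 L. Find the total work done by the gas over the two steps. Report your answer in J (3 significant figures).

Step 1 (isochoric): W = 0 (constant volume).
After step 1: P = 865.3 kPa (V unchanged).
Step 2 (isothermal): W = P₁V₁ ln(V₂/V₁) = (23364) ln(8.49/27) = -27031 J.
W_total = 0 − 27031 = -27031 J.

W_total ≈ -27000 J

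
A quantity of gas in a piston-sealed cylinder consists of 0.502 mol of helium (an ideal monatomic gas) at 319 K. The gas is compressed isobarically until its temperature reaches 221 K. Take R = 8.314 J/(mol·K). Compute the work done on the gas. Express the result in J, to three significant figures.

Isobaric: W = P ΔV = nR ΔT.
W = (0.502)(8.314)(221 − 319) = -409 J.
Work on gas = −W_by = 409 J.

W ≈ 409 J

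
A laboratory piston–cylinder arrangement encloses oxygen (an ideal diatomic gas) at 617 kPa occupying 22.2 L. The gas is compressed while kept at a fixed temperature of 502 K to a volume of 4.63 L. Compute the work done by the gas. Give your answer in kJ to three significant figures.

Isothermal: W = nRT ln(V₂/V₁) = P₁V₁ ln(V₂/V₁).
P₁V₁ = (617 kPa)(22.2 L) = 13697 J.
W = 13697 × ln(4.63/22.2) = 13697 × -1.568
W_by_gas = -21471 J.

W ≈ -21.5 kJ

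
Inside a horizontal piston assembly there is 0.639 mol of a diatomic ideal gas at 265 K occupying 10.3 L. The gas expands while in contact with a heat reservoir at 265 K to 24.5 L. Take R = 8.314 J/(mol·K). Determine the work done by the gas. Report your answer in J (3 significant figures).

Isothermal: W = nRT ln(V₂/V₁).
W = (0.639)(8.314)(265) × ln(24.5/10.3)
  = 1408 × 0.8665
W_by_gas = 1220 J.

W ≈ 1220 J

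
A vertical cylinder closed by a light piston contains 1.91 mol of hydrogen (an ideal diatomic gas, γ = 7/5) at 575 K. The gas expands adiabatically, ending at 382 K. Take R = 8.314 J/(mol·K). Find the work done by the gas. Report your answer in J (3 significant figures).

W ≈ 7660 J

Adiabatic ⇒ Q = 0, so W_by = −ΔU = nCᵥ(T₁ − T₂).
Cᵥ = 5R/2 = 20.79 J/(mol·K).
W = (1.91)(20.79)(575 − 382) = 7662 J.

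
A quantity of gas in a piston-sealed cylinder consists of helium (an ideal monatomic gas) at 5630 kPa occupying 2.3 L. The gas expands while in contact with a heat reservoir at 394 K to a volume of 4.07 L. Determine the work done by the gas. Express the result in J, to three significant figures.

Isothermal: W = nRT ln(V₂/V₁) = P₁V₁ ln(V₂/V₁).
P₁V₁ = (5630 kPa)(2.3 L) = 12949 J.
W = 12949 × ln(4.07/2.3) = 12949 × 0.5707
W_by_gas = 7390 J.

W ≈ 7390 J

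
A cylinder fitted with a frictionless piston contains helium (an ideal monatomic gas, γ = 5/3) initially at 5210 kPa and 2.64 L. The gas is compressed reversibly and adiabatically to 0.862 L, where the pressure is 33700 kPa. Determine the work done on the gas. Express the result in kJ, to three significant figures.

Adiabatic: W = (P₁V₁ − P₂V₂)/(γ − 1) with γ = 5/3.
P₁V₁ = 13754 J, P₂V₂ = 29049 J.
W = (13754 − 29049) / 0.6667 = -22942 J.
Work on gas = −W_by = 22942 J.

W ≈ 22.9 kJ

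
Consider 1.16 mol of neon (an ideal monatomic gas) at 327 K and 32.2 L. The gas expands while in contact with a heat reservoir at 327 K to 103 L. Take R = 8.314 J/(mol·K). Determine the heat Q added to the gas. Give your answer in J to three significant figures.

Isothermal ⇒ ΔU = 0, so Q = W = nRT ln(V₂/V₁).
Q = (1.16)(8.314)(327) ln(103/32.2) = 3154 × 1.163 = 3667 J.

Q ≈ 3670 J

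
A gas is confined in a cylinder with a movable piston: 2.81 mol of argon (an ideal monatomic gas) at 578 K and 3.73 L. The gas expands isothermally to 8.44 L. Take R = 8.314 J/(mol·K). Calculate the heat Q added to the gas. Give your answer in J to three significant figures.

Q ≈ 11000 J

Isothermal ⇒ ΔU = 0, so Q = W = nRT ln(V₂/V₁).
Q = (2.81)(8.314)(578) ln(8.44/3.73) = 13503 × 0.8166 = 11027 J.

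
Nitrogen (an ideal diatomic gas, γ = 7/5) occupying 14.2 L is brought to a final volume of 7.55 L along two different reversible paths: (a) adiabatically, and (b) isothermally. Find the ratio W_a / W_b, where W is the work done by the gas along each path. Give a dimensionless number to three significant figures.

Path (a) adiabatic: W = P₁V₁(1 − (V₁/V₂)^(γ−1))/(γ−1) → W_a/(P₁V₁) = -0.7187.
Path (b) isothermal: W = P₁V₁ ln(V₂/V₁) → W_b/(P₁V₁) = -0.6317.
W_a / W_b = -0.7187 / -0.6317 = 1.138.

W_a / W_b ≈ 1.14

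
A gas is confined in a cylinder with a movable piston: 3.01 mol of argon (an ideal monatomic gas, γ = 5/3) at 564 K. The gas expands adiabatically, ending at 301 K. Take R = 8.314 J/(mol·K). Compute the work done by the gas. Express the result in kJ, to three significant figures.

W ≈ 9.87 kJ

Adiabatic ⇒ Q = 0, so W_by = −ΔU = nCᵥ(T₁ − T₂).
Cᵥ = 3R/2 = 12.47 J/(mol·K).
W = (3.01)(12.47)(564 − 301) = 9872 J.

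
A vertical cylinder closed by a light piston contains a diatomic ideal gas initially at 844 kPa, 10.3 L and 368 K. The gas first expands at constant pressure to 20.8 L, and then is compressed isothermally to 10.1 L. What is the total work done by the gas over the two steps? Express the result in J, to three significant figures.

Step 1 (isobaric): W = PΔV = (844 kPa)(20.8 − 10.3 L) = 8862 J.
After step 1: P = 844 kPa, V = 20.8 L, T = 743.1 K.
Step 2 (isothermal): W = P₁V₁ ln(V₂/V₁) = (17555) ln(10.1/20.8) = -12682 J.
W_total = 8862 − 12682 = -3820 J.

W_total ≈ -3820 J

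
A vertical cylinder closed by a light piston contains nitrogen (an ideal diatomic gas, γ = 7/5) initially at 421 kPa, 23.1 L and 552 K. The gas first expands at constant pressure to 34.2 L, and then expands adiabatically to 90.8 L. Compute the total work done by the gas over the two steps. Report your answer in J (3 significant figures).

W_total ≈ 16300 J

Step 1 (isobaric): W = PΔV = (421 kPa)(34.2 − 23.1 L) = 4673 J.
After step 1: P = 421 kPa, V = 34.2 L, T = 817.2 K.
Step 2 (adiabatic): W = (P₁V₁ − P₂V₂)/(γ−1) = (14398 − 9743)/0.4 = 11638 J.
W_total = 4673 + 11638 = 16312 J.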